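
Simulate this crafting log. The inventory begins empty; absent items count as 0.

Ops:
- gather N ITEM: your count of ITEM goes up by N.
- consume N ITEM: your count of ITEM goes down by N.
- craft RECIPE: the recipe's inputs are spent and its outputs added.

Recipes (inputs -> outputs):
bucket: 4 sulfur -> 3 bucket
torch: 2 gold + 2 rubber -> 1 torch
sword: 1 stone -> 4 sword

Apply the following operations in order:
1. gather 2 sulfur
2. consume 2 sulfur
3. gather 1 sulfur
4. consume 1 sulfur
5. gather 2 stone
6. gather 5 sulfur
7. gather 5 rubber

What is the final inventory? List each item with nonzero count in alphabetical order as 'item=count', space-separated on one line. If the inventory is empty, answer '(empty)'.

After 1 (gather 2 sulfur): sulfur=2
After 2 (consume 2 sulfur): (empty)
After 3 (gather 1 sulfur): sulfur=1
After 4 (consume 1 sulfur): (empty)
After 5 (gather 2 stone): stone=2
After 6 (gather 5 sulfur): stone=2 sulfur=5
After 7 (gather 5 rubber): rubber=5 stone=2 sulfur=5

Answer: rubber=5 stone=2 sulfur=5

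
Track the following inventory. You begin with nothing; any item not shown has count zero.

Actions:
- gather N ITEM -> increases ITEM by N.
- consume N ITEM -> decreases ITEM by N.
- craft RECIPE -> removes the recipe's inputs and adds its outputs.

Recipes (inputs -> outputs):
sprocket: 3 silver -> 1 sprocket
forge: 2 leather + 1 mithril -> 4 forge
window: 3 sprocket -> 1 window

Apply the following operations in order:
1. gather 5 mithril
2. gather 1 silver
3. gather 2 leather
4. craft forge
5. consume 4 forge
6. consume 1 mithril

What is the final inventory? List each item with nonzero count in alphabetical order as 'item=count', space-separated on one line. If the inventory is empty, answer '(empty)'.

Answer: mithril=3 silver=1

Derivation:
After 1 (gather 5 mithril): mithril=5
After 2 (gather 1 silver): mithril=5 silver=1
After 3 (gather 2 leather): leather=2 mithril=5 silver=1
After 4 (craft forge): forge=4 mithril=4 silver=1
After 5 (consume 4 forge): mithril=4 silver=1
After 6 (consume 1 mithril): mithril=3 silver=1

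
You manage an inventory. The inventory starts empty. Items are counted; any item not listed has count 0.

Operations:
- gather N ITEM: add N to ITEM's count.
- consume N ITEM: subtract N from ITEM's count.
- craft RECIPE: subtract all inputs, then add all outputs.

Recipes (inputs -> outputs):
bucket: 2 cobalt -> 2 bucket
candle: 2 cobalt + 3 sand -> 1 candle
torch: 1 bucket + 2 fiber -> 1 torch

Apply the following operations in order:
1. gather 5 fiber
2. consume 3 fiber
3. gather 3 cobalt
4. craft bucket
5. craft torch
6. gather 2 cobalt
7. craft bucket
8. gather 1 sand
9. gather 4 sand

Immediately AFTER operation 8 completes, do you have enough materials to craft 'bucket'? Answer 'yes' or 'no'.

Answer: no

Derivation:
After 1 (gather 5 fiber): fiber=5
After 2 (consume 3 fiber): fiber=2
After 3 (gather 3 cobalt): cobalt=3 fiber=2
After 4 (craft bucket): bucket=2 cobalt=1 fiber=2
After 5 (craft torch): bucket=1 cobalt=1 torch=1
After 6 (gather 2 cobalt): bucket=1 cobalt=3 torch=1
After 7 (craft bucket): bucket=3 cobalt=1 torch=1
After 8 (gather 1 sand): bucket=3 cobalt=1 sand=1 torch=1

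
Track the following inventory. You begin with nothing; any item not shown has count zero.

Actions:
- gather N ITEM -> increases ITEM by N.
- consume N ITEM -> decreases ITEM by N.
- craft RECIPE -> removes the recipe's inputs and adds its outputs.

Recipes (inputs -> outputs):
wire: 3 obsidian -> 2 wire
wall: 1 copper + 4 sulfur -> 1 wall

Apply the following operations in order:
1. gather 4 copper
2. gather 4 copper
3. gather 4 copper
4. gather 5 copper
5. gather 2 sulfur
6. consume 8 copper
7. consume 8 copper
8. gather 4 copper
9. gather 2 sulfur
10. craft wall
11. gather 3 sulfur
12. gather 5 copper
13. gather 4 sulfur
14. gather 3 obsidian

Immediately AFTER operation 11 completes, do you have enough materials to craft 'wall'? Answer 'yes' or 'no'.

Answer: no

Derivation:
After 1 (gather 4 copper): copper=4
After 2 (gather 4 copper): copper=8
After 3 (gather 4 copper): copper=12
After 4 (gather 5 copper): copper=17
After 5 (gather 2 sulfur): copper=17 sulfur=2
After 6 (consume 8 copper): copper=9 sulfur=2
After 7 (consume 8 copper): copper=1 sulfur=2
After 8 (gather 4 copper): copper=5 sulfur=2
After 9 (gather 2 sulfur): copper=5 sulfur=4
After 10 (craft wall): copper=4 wall=1
After 11 (gather 3 sulfur): copper=4 sulfur=3 wall=1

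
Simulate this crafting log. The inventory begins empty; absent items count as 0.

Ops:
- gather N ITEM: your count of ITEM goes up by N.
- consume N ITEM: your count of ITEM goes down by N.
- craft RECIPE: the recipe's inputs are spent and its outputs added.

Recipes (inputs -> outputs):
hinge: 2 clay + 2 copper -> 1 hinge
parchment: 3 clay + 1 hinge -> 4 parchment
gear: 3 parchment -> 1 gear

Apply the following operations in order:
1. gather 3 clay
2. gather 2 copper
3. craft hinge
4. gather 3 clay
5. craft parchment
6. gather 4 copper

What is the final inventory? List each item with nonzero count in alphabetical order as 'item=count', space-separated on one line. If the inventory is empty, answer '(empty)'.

After 1 (gather 3 clay): clay=3
After 2 (gather 2 copper): clay=3 copper=2
After 3 (craft hinge): clay=1 hinge=1
After 4 (gather 3 clay): clay=4 hinge=1
After 5 (craft parchment): clay=1 parchment=4
After 6 (gather 4 copper): clay=1 copper=4 parchment=4

Answer: clay=1 copper=4 parchment=4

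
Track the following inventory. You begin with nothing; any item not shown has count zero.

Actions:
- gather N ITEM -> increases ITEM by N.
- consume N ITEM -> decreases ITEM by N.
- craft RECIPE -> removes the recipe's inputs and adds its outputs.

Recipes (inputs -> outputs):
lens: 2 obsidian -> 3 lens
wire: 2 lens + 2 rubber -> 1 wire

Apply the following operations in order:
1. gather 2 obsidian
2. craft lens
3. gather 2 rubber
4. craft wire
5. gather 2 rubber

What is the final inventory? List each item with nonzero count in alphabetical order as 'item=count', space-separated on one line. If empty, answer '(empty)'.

Answer: lens=1 rubber=2 wire=1

Derivation:
After 1 (gather 2 obsidian): obsidian=2
After 2 (craft lens): lens=3
After 3 (gather 2 rubber): lens=3 rubber=2
After 4 (craft wire): lens=1 wire=1
After 5 (gather 2 rubber): lens=1 rubber=2 wire=1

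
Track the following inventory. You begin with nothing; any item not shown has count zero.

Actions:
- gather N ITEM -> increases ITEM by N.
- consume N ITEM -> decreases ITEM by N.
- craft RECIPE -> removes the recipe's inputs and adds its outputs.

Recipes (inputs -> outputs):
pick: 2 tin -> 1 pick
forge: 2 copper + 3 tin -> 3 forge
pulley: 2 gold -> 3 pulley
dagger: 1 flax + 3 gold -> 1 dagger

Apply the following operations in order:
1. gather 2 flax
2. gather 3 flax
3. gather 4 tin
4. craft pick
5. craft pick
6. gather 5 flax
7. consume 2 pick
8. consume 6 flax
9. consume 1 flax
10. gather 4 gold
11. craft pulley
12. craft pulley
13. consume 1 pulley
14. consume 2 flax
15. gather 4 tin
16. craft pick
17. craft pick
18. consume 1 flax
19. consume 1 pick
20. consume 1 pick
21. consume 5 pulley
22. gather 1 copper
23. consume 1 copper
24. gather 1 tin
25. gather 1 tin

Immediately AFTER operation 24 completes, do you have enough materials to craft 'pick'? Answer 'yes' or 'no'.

After 1 (gather 2 flax): flax=2
After 2 (gather 3 flax): flax=5
After 3 (gather 4 tin): flax=5 tin=4
After 4 (craft pick): flax=5 pick=1 tin=2
After 5 (craft pick): flax=5 pick=2
After 6 (gather 5 flax): flax=10 pick=2
After 7 (consume 2 pick): flax=10
After 8 (consume 6 flax): flax=4
After 9 (consume 1 flax): flax=3
After 10 (gather 4 gold): flax=3 gold=4
After 11 (craft pulley): flax=3 gold=2 pulley=3
After 12 (craft pulley): flax=3 pulley=6
After 13 (consume 1 pulley): flax=3 pulley=5
After 14 (consume 2 flax): flax=1 pulley=5
After 15 (gather 4 tin): flax=1 pulley=5 tin=4
After 16 (craft pick): flax=1 pick=1 pulley=5 tin=2
After 17 (craft pick): flax=1 pick=2 pulley=5
After 18 (consume 1 flax): pick=2 pulley=5
After 19 (consume 1 pick): pick=1 pulley=5
After 20 (consume 1 pick): pulley=5
After 21 (consume 5 pulley): (empty)
After 22 (gather 1 copper): copper=1
After 23 (consume 1 copper): (empty)
After 24 (gather 1 tin): tin=1

Answer: no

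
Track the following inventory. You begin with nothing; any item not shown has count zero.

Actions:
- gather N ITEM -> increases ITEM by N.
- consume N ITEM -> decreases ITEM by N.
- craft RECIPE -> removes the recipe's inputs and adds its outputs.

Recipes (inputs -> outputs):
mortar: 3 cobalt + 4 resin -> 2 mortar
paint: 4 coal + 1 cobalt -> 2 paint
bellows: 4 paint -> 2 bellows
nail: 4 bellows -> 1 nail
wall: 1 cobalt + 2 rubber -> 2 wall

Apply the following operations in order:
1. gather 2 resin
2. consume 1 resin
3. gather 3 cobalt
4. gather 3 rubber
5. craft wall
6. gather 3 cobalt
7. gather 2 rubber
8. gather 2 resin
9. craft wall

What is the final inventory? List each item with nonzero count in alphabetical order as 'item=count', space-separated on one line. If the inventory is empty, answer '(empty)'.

After 1 (gather 2 resin): resin=2
After 2 (consume 1 resin): resin=1
After 3 (gather 3 cobalt): cobalt=3 resin=1
After 4 (gather 3 rubber): cobalt=3 resin=1 rubber=3
After 5 (craft wall): cobalt=2 resin=1 rubber=1 wall=2
After 6 (gather 3 cobalt): cobalt=5 resin=1 rubber=1 wall=2
After 7 (gather 2 rubber): cobalt=5 resin=1 rubber=3 wall=2
After 8 (gather 2 resin): cobalt=5 resin=3 rubber=3 wall=2
After 9 (craft wall): cobalt=4 resin=3 rubber=1 wall=4

Answer: cobalt=4 resin=3 rubber=1 wall=4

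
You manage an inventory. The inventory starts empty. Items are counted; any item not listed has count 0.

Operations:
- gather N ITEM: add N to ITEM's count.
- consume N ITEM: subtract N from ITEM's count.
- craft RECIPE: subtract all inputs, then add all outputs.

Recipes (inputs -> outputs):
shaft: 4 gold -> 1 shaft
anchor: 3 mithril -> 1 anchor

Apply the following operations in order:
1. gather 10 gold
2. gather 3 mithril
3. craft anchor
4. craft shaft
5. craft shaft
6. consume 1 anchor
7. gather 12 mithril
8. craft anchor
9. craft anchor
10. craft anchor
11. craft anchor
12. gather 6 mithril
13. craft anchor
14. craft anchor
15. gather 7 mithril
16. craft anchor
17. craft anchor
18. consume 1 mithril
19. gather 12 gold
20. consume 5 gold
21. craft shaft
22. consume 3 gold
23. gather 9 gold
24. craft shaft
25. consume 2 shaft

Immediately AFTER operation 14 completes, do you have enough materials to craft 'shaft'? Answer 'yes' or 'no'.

After 1 (gather 10 gold): gold=10
After 2 (gather 3 mithril): gold=10 mithril=3
After 3 (craft anchor): anchor=1 gold=10
After 4 (craft shaft): anchor=1 gold=6 shaft=1
After 5 (craft shaft): anchor=1 gold=2 shaft=2
After 6 (consume 1 anchor): gold=2 shaft=2
After 7 (gather 12 mithril): gold=2 mithril=12 shaft=2
After 8 (craft anchor): anchor=1 gold=2 mithril=9 shaft=2
After 9 (craft anchor): anchor=2 gold=2 mithril=6 shaft=2
After 10 (craft anchor): anchor=3 gold=2 mithril=3 shaft=2
After 11 (craft anchor): anchor=4 gold=2 shaft=2
After 12 (gather 6 mithril): anchor=4 gold=2 mithril=6 shaft=2
After 13 (craft anchor): anchor=5 gold=2 mithril=3 shaft=2
After 14 (craft anchor): anchor=6 gold=2 shaft=2

Answer: no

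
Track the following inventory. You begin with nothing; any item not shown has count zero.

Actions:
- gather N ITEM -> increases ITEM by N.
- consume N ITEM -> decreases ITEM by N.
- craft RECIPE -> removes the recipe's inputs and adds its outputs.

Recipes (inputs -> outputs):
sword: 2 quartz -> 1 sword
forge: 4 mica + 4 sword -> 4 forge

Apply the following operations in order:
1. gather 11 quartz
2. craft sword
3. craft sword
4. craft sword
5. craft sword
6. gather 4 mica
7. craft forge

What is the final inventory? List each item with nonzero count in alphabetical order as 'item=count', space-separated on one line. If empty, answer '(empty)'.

Answer: forge=4 quartz=3

Derivation:
After 1 (gather 11 quartz): quartz=11
After 2 (craft sword): quartz=9 sword=1
After 3 (craft sword): quartz=7 sword=2
After 4 (craft sword): quartz=5 sword=3
After 5 (craft sword): quartz=3 sword=4
After 6 (gather 4 mica): mica=4 quartz=3 sword=4
After 7 (craft forge): forge=4 quartz=3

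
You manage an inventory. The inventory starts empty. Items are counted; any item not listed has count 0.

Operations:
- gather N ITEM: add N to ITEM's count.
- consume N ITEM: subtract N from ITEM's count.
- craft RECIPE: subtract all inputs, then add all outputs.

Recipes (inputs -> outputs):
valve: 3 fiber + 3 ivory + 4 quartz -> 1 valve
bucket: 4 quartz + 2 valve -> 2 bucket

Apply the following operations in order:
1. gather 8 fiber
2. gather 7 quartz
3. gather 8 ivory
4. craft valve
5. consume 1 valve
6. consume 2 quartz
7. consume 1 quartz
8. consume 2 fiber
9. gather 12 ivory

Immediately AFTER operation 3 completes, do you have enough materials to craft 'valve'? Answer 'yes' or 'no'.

Answer: yes

Derivation:
After 1 (gather 8 fiber): fiber=8
After 2 (gather 7 quartz): fiber=8 quartz=7
After 3 (gather 8 ivory): fiber=8 ivory=8 quartz=7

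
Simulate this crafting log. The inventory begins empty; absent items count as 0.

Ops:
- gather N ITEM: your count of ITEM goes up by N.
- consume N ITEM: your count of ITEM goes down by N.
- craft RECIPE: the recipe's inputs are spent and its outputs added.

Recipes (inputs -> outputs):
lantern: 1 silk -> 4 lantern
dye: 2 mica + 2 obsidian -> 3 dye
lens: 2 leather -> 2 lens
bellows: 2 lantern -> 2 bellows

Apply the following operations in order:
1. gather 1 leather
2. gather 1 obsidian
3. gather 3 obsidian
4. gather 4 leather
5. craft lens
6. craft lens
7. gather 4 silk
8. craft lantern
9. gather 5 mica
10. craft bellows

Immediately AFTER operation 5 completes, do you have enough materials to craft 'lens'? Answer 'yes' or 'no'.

Answer: yes

Derivation:
After 1 (gather 1 leather): leather=1
After 2 (gather 1 obsidian): leather=1 obsidian=1
After 3 (gather 3 obsidian): leather=1 obsidian=4
After 4 (gather 4 leather): leather=5 obsidian=4
After 5 (craft lens): leather=3 lens=2 obsidian=4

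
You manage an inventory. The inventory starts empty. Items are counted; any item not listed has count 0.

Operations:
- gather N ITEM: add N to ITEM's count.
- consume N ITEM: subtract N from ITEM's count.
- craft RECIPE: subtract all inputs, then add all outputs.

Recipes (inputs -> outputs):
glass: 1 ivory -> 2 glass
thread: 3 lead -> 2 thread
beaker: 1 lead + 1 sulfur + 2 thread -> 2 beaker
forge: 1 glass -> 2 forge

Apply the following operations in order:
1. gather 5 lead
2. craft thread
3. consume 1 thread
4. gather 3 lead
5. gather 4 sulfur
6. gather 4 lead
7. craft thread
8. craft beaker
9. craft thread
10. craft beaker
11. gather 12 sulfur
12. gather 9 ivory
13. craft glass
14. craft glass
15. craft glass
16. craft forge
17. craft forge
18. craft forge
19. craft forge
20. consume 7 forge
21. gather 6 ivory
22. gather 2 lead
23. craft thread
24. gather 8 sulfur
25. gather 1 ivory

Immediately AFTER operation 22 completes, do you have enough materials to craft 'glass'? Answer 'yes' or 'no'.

Answer: yes

Derivation:
After 1 (gather 5 lead): lead=5
After 2 (craft thread): lead=2 thread=2
After 3 (consume 1 thread): lead=2 thread=1
After 4 (gather 3 lead): lead=5 thread=1
After 5 (gather 4 sulfur): lead=5 sulfur=4 thread=1
After 6 (gather 4 lead): lead=9 sulfur=4 thread=1
After 7 (craft thread): lead=6 sulfur=4 thread=3
After 8 (craft beaker): beaker=2 lead=5 sulfur=3 thread=1
After 9 (craft thread): beaker=2 lead=2 sulfur=3 thread=3
After 10 (craft beaker): beaker=4 lead=1 sulfur=2 thread=1
After 11 (gather 12 sulfur): beaker=4 lead=1 sulfur=14 thread=1
After 12 (gather 9 ivory): beaker=4 ivory=9 lead=1 sulfur=14 thread=1
After 13 (craft glass): beaker=4 glass=2 ivory=8 lead=1 sulfur=14 thread=1
After 14 (craft glass): beaker=4 glass=4 ivory=7 lead=1 sulfur=14 thread=1
After 15 (craft glass): beaker=4 glass=6 ivory=6 lead=1 sulfur=14 thread=1
After 16 (craft forge): beaker=4 forge=2 glass=5 ivory=6 lead=1 sulfur=14 thread=1
After 17 (craft forge): beaker=4 forge=4 glass=4 ivory=6 lead=1 sulfur=14 thread=1
After 18 (craft forge): beaker=4 forge=6 glass=3 ivory=6 lead=1 sulfur=14 thread=1
After 19 (craft forge): beaker=4 forge=8 glass=2 ivory=6 lead=1 sulfur=14 thread=1
After 20 (consume 7 forge): beaker=4 forge=1 glass=2 ivory=6 lead=1 sulfur=14 thread=1
After 21 (gather 6 ivory): beaker=4 forge=1 glass=2 ivory=12 lead=1 sulfur=14 thread=1
After 22 (gather 2 lead): beaker=4 forge=1 glass=2 ivory=12 lead=3 sulfur=14 thread=1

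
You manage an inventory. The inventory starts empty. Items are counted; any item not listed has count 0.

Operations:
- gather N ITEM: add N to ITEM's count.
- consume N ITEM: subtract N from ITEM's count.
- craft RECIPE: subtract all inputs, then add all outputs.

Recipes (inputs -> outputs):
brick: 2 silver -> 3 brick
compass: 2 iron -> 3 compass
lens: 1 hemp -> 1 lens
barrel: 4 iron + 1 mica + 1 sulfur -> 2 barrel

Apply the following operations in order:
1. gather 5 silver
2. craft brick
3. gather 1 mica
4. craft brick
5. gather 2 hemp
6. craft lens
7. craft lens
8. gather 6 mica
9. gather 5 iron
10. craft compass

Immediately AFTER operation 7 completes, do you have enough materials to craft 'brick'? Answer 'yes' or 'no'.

Answer: no

Derivation:
After 1 (gather 5 silver): silver=5
After 2 (craft brick): brick=3 silver=3
After 3 (gather 1 mica): brick=3 mica=1 silver=3
After 4 (craft brick): brick=6 mica=1 silver=1
After 5 (gather 2 hemp): brick=6 hemp=2 mica=1 silver=1
After 6 (craft lens): brick=6 hemp=1 lens=1 mica=1 silver=1
After 7 (craft lens): brick=6 lens=2 mica=1 silver=1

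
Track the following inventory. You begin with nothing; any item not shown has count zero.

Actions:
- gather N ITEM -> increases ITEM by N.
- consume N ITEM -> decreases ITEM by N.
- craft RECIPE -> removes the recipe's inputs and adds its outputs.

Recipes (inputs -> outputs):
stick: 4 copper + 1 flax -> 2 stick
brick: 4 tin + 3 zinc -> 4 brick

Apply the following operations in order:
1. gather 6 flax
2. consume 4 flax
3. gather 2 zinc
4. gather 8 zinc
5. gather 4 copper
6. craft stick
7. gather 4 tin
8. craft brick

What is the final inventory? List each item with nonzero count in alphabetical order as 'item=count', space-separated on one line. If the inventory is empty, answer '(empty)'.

Answer: brick=4 flax=1 stick=2 zinc=7

Derivation:
After 1 (gather 6 flax): flax=6
After 2 (consume 4 flax): flax=2
After 3 (gather 2 zinc): flax=2 zinc=2
After 4 (gather 8 zinc): flax=2 zinc=10
After 5 (gather 4 copper): copper=4 flax=2 zinc=10
After 6 (craft stick): flax=1 stick=2 zinc=10
After 7 (gather 4 tin): flax=1 stick=2 tin=4 zinc=10
After 8 (craft brick): brick=4 flax=1 stick=2 zinc=7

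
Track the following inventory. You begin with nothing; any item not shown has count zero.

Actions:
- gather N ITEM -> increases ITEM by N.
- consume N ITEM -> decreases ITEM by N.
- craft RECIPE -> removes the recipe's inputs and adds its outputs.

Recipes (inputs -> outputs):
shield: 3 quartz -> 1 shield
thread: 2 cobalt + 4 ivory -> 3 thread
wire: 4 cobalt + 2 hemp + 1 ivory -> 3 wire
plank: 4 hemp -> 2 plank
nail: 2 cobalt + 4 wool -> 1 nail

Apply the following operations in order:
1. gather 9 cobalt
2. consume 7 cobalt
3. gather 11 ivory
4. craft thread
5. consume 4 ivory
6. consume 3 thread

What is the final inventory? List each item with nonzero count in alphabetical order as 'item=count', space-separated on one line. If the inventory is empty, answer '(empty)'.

Answer: ivory=3

Derivation:
After 1 (gather 9 cobalt): cobalt=9
After 2 (consume 7 cobalt): cobalt=2
After 3 (gather 11 ivory): cobalt=2 ivory=11
After 4 (craft thread): ivory=7 thread=3
After 5 (consume 4 ivory): ivory=3 thread=3
After 6 (consume 3 thread): ivory=3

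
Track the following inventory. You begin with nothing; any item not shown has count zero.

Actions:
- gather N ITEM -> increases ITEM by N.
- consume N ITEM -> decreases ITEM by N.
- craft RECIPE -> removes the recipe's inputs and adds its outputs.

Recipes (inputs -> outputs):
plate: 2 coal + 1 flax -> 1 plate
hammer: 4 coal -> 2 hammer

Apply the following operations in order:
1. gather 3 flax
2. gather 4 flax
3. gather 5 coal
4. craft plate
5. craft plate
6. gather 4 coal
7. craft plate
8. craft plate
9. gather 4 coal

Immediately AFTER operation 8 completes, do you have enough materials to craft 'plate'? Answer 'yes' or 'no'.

Answer: no

Derivation:
After 1 (gather 3 flax): flax=3
After 2 (gather 4 flax): flax=7
After 3 (gather 5 coal): coal=5 flax=7
After 4 (craft plate): coal=3 flax=6 plate=1
After 5 (craft plate): coal=1 flax=5 plate=2
After 6 (gather 4 coal): coal=5 flax=5 plate=2
After 7 (craft plate): coal=3 flax=4 plate=3
After 8 (craft plate): coal=1 flax=3 plate=4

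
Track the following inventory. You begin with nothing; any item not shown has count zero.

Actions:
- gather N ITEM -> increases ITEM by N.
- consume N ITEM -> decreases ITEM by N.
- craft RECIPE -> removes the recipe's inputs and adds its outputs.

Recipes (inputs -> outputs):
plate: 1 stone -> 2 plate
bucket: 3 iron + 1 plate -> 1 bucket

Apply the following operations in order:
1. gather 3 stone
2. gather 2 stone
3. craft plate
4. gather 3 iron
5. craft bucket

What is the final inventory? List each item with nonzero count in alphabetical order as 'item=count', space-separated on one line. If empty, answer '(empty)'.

Answer: bucket=1 plate=1 stone=4

Derivation:
After 1 (gather 3 stone): stone=3
After 2 (gather 2 stone): stone=5
After 3 (craft plate): plate=2 stone=4
After 4 (gather 3 iron): iron=3 plate=2 stone=4
After 5 (craft bucket): bucket=1 plate=1 stone=4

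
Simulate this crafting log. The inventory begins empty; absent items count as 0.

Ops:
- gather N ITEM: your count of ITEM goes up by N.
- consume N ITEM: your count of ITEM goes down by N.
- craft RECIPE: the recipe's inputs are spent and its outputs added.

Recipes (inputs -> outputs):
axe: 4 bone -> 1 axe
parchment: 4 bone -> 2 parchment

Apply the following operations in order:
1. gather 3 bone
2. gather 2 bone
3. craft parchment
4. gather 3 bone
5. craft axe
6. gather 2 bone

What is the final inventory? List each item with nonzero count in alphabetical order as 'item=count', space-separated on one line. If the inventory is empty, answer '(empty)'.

Answer: axe=1 bone=2 parchment=2

Derivation:
After 1 (gather 3 bone): bone=3
After 2 (gather 2 bone): bone=5
After 3 (craft parchment): bone=1 parchment=2
After 4 (gather 3 bone): bone=4 parchment=2
After 5 (craft axe): axe=1 parchment=2
After 6 (gather 2 bone): axe=1 bone=2 parchment=2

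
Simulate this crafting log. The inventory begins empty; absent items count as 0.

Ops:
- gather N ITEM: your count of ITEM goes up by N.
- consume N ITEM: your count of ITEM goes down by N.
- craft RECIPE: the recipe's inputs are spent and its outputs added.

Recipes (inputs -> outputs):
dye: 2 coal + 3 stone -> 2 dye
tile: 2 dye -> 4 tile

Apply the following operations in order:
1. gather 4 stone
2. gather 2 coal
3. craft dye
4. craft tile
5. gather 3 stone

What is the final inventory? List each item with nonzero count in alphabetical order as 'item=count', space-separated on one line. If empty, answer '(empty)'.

After 1 (gather 4 stone): stone=4
After 2 (gather 2 coal): coal=2 stone=4
After 3 (craft dye): dye=2 stone=1
After 4 (craft tile): stone=1 tile=4
After 5 (gather 3 stone): stone=4 tile=4

Answer: stone=4 tile=4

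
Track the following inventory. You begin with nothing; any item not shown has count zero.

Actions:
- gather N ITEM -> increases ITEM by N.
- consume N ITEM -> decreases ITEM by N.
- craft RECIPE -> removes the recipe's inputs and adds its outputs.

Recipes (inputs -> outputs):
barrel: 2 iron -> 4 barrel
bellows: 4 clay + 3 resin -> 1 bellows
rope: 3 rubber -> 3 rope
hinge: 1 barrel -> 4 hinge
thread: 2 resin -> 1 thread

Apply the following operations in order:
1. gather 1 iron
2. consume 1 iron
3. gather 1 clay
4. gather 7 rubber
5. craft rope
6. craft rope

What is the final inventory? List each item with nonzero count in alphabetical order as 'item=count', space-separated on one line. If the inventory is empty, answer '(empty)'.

Answer: clay=1 rope=6 rubber=1

Derivation:
After 1 (gather 1 iron): iron=1
After 2 (consume 1 iron): (empty)
After 3 (gather 1 clay): clay=1
After 4 (gather 7 rubber): clay=1 rubber=7
After 5 (craft rope): clay=1 rope=3 rubber=4
After 6 (craft rope): clay=1 rope=6 rubber=1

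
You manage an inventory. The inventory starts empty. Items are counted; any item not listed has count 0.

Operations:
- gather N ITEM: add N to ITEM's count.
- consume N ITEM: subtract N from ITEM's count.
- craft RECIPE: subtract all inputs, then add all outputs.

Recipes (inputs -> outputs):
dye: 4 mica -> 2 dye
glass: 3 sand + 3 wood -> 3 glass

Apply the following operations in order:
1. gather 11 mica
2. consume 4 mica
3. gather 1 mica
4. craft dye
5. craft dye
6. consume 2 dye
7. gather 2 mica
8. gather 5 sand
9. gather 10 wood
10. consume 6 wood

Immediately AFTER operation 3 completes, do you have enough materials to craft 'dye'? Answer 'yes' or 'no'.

After 1 (gather 11 mica): mica=11
After 2 (consume 4 mica): mica=7
After 3 (gather 1 mica): mica=8

Answer: yes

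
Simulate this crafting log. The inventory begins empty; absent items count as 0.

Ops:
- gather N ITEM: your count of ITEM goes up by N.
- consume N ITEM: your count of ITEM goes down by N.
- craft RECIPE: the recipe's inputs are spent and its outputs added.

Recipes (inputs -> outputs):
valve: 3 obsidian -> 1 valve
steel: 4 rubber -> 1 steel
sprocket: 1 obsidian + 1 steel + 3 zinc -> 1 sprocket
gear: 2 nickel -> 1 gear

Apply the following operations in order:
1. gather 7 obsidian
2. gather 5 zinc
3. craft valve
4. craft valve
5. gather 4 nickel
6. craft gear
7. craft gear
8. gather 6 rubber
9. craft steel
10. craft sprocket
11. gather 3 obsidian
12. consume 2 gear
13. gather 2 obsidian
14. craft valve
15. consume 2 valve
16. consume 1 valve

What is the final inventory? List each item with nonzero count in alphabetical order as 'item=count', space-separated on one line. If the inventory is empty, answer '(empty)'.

Answer: obsidian=2 rubber=2 sprocket=1 zinc=2

Derivation:
After 1 (gather 7 obsidian): obsidian=7
After 2 (gather 5 zinc): obsidian=7 zinc=5
After 3 (craft valve): obsidian=4 valve=1 zinc=5
After 4 (craft valve): obsidian=1 valve=2 zinc=5
After 5 (gather 4 nickel): nickel=4 obsidian=1 valve=2 zinc=5
After 6 (craft gear): gear=1 nickel=2 obsidian=1 valve=2 zinc=5
After 7 (craft gear): gear=2 obsidian=1 valve=2 zinc=5
After 8 (gather 6 rubber): gear=2 obsidian=1 rubber=6 valve=2 zinc=5
After 9 (craft steel): gear=2 obsidian=1 rubber=2 steel=1 valve=2 zinc=5
After 10 (craft sprocket): gear=2 rubber=2 sprocket=1 valve=2 zinc=2
After 11 (gather 3 obsidian): gear=2 obsidian=3 rubber=2 sprocket=1 valve=2 zinc=2
After 12 (consume 2 gear): obsidian=3 rubber=2 sprocket=1 valve=2 zinc=2
After 13 (gather 2 obsidian): obsidian=5 rubber=2 sprocket=1 valve=2 zinc=2
After 14 (craft valve): obsidian=2 rubber=2 sprocket=1 valve=3 zinc=2
After 15 (consume 2 valve): obsidian=2 rubber=2 sprocket=1 valve=1 zinc=2
After 16 (consume 1 valve): obsidian=2 rubber=2 sprocket=1 zinc=2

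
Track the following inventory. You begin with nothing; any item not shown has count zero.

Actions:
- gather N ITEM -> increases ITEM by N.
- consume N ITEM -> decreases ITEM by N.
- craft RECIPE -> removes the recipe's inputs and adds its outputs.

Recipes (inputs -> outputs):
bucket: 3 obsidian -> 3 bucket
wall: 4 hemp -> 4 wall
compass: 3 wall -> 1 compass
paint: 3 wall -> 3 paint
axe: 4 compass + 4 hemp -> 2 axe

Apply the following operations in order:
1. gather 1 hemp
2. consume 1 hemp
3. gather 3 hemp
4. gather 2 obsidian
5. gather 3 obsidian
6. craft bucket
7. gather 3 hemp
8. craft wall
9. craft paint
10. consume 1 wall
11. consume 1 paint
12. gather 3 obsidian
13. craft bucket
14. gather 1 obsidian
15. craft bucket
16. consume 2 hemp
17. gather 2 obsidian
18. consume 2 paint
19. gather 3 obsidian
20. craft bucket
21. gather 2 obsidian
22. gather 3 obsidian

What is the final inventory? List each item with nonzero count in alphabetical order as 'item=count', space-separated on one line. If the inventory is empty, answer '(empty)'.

After 1 (gather 1 hemp): hemp=1
After 2 (consume 1 hemp): (empty)
After 3 (gather 3 hemp): hemp=3
After 4 (gather 2 obsidian): hemp=3 obsidian=2
After 5 (gather 3 obsidian): hemp=3 obsidian=5
After 6 (craft bucket): bucket=3 hemp=3 obsidian=2
After 7 (gather 3 hemp): bucket=3 hemp=6 obsidian=2
After 8 (craft wall): bucket=3 hemp=2 obsidian=2 wall=4
After 9 (craft paint): bucket=3 hemp=2 obsidian=2 paint=3 wall=1
After 10 (consume 1 wall): bucket=3 hemp=2 obsidian=2 paint=3
After 11 (consume 1 paint): bucket=3 hemp=2 obsidian=2 paint=2
After 12 (gather 3 obsidian): bucket=3 hemp=2 obsidian=5 paint=2
After 13 (craft bucket): bucket=6 hemp=2 obsidian=2 paint=2
After 14 (gather 1 obsidian): bucket=6 hemp=2 obsidian=3 paint=2
After 15 (craft bucket): bucket=9 hemp=2 paint=2
After 16 (consume 2 hemp): bucket=9 paint=2
After 17 (gather 2 obsidian): bucket=9 obsidian=2 paint=2
After 18 (consume 2 paint): bucket=9 obsidian=2
After 19 (gather 3 obsidian): bucket=9 obsidian=5
After 20 (craft bucket): bucket=12 obsidian=2
After 21 (gather 2 obsidian): bucket=12 obsidian=4
After 22 (gather 3 obsidian): bucket=12 obsidian=7

Answer: bucket=12 obsidian=7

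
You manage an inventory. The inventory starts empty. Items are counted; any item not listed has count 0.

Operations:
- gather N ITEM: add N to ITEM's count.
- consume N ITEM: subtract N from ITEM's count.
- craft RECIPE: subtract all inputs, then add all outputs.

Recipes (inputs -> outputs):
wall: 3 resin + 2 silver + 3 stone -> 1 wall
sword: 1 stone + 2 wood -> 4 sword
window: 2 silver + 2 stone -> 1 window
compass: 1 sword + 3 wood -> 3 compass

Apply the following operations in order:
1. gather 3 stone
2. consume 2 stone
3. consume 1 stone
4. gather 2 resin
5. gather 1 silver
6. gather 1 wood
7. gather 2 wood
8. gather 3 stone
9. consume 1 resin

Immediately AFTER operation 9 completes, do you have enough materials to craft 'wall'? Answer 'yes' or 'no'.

After 1 (gather 3 stone): stone=3
After 2 (consume 2 stone): stone=1
After 3 (consume 1 stone): (empty)
After 4 (gather 2 resin): resin=2
After 5 (gather 1 silver): resin=2 silver=1
After 6 (gather 1 wood): resin=2 silver=1 wood=1
After 7 (gather 2 wood): resin=2 silver=1 wood=3
After 8 (gather 3 stone): resin=2 silver=1 stone=3 wood=3
After 9 (consume 1 resin): resin=1 silver=1 stone=3 wood=3

Answer: no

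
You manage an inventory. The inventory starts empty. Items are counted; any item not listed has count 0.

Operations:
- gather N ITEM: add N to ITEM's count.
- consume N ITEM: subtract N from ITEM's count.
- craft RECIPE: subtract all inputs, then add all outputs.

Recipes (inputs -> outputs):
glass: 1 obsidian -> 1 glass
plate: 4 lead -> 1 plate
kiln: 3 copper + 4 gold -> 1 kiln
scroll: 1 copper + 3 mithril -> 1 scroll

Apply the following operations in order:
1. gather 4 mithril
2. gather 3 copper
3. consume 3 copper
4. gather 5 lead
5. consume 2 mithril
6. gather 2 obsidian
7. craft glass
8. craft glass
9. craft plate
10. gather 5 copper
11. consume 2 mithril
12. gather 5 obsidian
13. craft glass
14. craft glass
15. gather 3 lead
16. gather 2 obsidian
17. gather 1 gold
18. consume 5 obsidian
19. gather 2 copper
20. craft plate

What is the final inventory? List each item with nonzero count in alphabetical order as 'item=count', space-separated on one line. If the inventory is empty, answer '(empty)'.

Answer: copper=7 glass=4 gold=1 plate=2

Derivation:
After 1 (gather 4 mithril): mithril=4
After 2 (gather 3 copper): copper=3 mithril=4
After 3 (consume 3 copper): mithril=4
After 4 (gather 5 lead): lead=5 mithril=4
After 5 (consume 2 mithril): lead=5 mithril=2
After 6 (gather 2 obsidian): lead=5 mithril=2 obsidian=2
After 7 (craft glass): glass=1 lead=5 mithril=2 obsidian=1
After 8 (craft glass): glass=2 lead=5 mithril=2
After 9 (craft plate): glass=2 lead=1 mithril=2 plate=1
After 10 (gather 5 copper): copper=5 glass=2 lead=1 mithril=2 plate=1
After 11 (consume 2 mithril): copper=5 glass=2 lead=1 plate=1
After 12 (gather 5 obsidian): copper=5 glass=2 lead=1 obsidian=5 plate=1
After 13 (craft glass): copper=5 glass=3 lead=1 obsidian=4 plate=1
After 14 (craft glass): copper=5 glass=4 lead=1 obsidian=3 plate=1
After 15 (gather 3 lead): copper=5 glass=4 lead=4 obsidian=3 plate=1
After 16 (gather 2 obsidian): copper=5 glass=4 lead=4 obsidian=5 plate=1
After 17 (gather 1 gold): copper=5 glass=4 gold=1 lead=4 obsidian=5 plate=1
After 18 (consume 5 obsidian): copper=5 glass=4 gold=1 lead=4 plate=1
After 19 (gather 2 copper): copper=7 glass=4 gold=1 lead=4 plate=1
After 20 (craft plate): copper=7 glass=4 gold=1 plate=2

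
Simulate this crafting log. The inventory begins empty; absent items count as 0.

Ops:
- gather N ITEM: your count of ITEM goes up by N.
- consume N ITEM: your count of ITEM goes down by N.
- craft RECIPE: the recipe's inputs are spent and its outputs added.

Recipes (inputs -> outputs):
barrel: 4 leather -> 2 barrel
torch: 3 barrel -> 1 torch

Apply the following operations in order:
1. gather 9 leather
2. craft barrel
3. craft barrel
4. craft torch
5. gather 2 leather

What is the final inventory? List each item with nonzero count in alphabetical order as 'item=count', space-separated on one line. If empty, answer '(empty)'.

Answer: barrel=1 leather=3 torch=1

Derivation:
After 1 (gather 9 leather): leather=9
After 2 (craft barrel): barrel=2 leather=5
After 3 (craft barrel): barrel=4 leather=1
After 4 (craft torch): barrel=1 leather=1 torch=1
After 5 (gather 2 leather): barrel=1 leather=3 torch=1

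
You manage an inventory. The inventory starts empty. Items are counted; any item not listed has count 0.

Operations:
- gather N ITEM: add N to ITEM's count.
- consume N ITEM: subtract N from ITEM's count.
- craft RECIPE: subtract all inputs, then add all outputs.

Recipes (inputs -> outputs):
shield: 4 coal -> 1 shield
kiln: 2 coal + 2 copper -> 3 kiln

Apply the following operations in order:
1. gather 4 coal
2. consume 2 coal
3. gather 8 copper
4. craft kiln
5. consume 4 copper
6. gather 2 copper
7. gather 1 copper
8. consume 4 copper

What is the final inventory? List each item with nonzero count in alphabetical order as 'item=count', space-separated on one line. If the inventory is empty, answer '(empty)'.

Answer: copper=1 kiln=3

Derivation:
After 1 (gather 4 coal): coal=4
After 2 (consume 2 coal): coal=2
After 3 (gather 8 copper): coal=2 copper=8
After 4 (craft kiln): copper=6 kiln=3
After 5 (consume 4 copper): copper=2 kiln=3
After 6 (gather 2 copper): copper=4 kiln=3
After 7 (gather 1 copper): copper=5 kiln=3
After 8 (consume 4 copper): copper=1 kiln=3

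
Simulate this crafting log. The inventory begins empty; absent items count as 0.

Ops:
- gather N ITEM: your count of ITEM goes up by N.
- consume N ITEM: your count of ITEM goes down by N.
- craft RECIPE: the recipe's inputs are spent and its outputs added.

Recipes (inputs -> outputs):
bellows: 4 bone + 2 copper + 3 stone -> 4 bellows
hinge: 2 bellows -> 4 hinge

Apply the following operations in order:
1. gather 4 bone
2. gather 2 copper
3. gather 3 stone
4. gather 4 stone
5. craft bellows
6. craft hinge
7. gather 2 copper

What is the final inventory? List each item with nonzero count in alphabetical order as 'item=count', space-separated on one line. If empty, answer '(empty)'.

After 1 (gather 4 bone): bone=4
After 2 (gather 2 copper): bone=4 copper=2
After 3 (gather 3 stone): bone=4 copper=2 stone=3
After 4 (gather 4 stone): bone=4 copper=2 stone=7
After 5 (craft bellows): bellows=4 stone=4
After 6 (craft hinge): bellows=2 hinge=4 stone=4
After 7 (gather 2 copper): bellows=2 copper=2 hinge=4 stone=4

Answer: bellows=2 copper=2 hinge=4 stone=4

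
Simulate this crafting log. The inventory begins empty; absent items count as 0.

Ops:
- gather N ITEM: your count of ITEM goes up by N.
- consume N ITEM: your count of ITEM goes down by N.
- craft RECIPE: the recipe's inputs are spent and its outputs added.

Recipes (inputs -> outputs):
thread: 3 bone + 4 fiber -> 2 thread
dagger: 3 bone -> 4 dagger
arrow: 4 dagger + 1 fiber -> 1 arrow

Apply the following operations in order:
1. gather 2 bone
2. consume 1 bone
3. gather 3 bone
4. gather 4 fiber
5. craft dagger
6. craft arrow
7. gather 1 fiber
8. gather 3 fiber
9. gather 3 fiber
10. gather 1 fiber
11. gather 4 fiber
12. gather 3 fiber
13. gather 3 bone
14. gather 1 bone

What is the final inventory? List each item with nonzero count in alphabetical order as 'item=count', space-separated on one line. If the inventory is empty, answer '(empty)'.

Answer: arrow=1 bone=5 fiber=18

Derivation:
After 1 (gather 2 bone): bone=2
After 2 (consume 1 bone): bone=1
After 3 (gather 3 bone): bone=4
After 4 (gather 4 fiber): bone=4 fiber=4
After 5 (craft dagger): bone=1 dagger=4 fiber=4
After 6 (craft arrow): arrow=1 bone=1 fiber=3
After 7 (gather 1 fiber): arrow=1 bone=1 fiber=4
After 8 (gather 3 fiber): arrow=1 bone=1 fiber=7
After 9 (gather 3 fiber): arrow=1 bone=1 fiber=10
After 10 (gather 1 fiber): arrow=1 bone=1 fiber=11
After 11 (gather 4 fiber): arrow=1 bone=1 fiber=15
After 12 (gather 3 fiber): arrow=1 bone=1 fiber=18
After 13 (gather 3 bone): arrow=1 bone=4 fiber=18
After 14 (gather 1 bone): arrow=1 bone=5 fiber=18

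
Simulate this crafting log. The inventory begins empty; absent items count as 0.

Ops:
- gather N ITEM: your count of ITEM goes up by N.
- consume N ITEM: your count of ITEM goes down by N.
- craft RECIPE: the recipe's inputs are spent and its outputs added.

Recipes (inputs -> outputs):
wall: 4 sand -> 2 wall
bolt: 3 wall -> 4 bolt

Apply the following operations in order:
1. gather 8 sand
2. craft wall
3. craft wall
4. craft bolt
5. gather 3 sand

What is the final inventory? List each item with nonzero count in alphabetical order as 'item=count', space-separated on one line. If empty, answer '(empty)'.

Answer: bolt=4 sand=3 wall=1

Derivation:
After 1 (gather 8 sand): sand=8
After 2 (craft wall): sand=4 wall=2
After 3 (craft wall): wall=4
After 4 (craft bolt): bolt=4 wall=1
After 5 (gather 3 sand): bolt=4 sand=3 wall=1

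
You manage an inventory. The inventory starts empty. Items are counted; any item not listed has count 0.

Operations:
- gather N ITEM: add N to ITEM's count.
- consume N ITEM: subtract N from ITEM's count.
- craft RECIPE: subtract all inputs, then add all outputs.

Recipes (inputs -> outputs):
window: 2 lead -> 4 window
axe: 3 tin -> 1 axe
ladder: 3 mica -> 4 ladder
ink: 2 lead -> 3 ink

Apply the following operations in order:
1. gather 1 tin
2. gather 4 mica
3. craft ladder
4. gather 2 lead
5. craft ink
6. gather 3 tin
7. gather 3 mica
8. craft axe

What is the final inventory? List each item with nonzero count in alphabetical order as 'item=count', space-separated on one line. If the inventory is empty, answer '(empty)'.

Answer: axe=1 ink=3 ladder=4 mica=4 tin=1

Derivation:
After 1 (gather 1 tin): tin=1
After 2 (gather 4 mica): mica=4 tin=1
After 3 (craft ladder): ladder=4 mica=1 tin=1
After 4 (gather 2 lead): ladder=4 lead=2 mica=1 tin=1
After 5 (craft ink): ink=3 ladder=4 mica=1 tin=1
After 6 (gather 3 tin): ink=3 ladder=4 mica=1 tin=4
After 7 (gather 3 mica): ink=3 ladder=4 mica=4 tin=4
After 8 (craft axe): axe=1 ink=3 ladder=4 mica=4 tin=1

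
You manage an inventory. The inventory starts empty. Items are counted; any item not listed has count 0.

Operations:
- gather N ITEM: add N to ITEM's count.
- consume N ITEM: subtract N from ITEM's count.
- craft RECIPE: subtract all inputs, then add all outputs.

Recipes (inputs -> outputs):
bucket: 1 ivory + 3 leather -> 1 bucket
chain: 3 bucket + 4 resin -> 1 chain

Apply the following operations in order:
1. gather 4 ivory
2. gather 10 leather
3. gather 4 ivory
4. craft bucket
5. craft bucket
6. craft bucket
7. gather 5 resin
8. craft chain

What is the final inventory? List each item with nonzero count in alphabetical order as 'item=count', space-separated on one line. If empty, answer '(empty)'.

After 1 (gather 4 ivory): ivory=4
After 2 (gather 10 leather): ivory=4 leather=10
After 3 (gather 4 ivory): ivory=8 leather=10
After 4 (craft bucket): bucket=1 ivory=7 leather=7
After 5 (craft bucket): bucket=2 ivory=6 leather=4
After 6 (craft bucket): bucket=3 ivory=5 leather=1
After 7 (gather 5 resin): bucket=3 ivory=5 leather=1 resin=5
After 8 (craft chain): chain=1 ivory=5 leather=1 resin=1

Answer: chain=1 ivory=5 leather=1 resin=1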